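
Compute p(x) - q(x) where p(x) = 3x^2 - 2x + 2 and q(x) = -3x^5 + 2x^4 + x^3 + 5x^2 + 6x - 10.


Distribute the minus sign:
  (3x^2 - 2x + 2)
- (-3x^5 + 2x^4 + x^3 + 5x^2 + 6x - 10)
Negate second polynomial: 3x^5 - 2x^4 - x^3 - 5x^2 - 6x + 10
Add: 3x^5 - 2x^4 - x^3 - 2x^2 - 8x + 12


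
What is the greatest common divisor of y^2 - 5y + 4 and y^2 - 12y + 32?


Factor each:
  y^2 - 5y + 4 = (y - 4)(y - 1)
  y^2 - 12y + 32 = (y - 4)(y - 8)
Common monic factor: y - 4


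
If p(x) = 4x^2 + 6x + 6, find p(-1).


Using direct substitution:
  4 * (-1)^2 = 4
  6 * (-1)^1 = -6
  constant: 6
Sum = 4 - 6 + 6 = 4


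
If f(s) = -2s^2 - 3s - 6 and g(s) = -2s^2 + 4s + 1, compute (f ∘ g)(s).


Substitute g(s) into f:
f(g(s)) = -2*(-2s^2 + 4s + 1)^2 + (-3)*(-2s^2 + 4s + 1) + (-6)
(-2s^2 + 4s + 1)^2 = 4s^4 - 16s^3 + 12s^2 + 8s + 1
Expand and combine: -8s^4 + 32s^3 - 18s^2 - 28s - 11


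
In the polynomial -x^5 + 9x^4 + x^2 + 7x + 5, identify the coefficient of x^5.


Read off the coefficient of x^5: -1


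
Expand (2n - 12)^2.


Expand (2n - 12)^2 by repeated multiplication:
= 4n^2 - 48n + 144


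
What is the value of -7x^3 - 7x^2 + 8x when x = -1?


Using direct substitution:
  -7 * (-1)^3 = 7
  -7 * (-1)^2 = -7
  8 * (-1)^1 = -8
  constant: 0
Sum = 7 - 7 - 8 + 0 = -8


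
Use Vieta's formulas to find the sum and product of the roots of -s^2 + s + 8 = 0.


For as^2+bs+c=0: sum = -b/a, product = c/a.
a=-1, b=1, c=8
Sum = -(1)/-1 = 1
Product = (8)/-1 = -8


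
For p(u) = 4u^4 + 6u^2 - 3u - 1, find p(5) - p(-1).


p(5) = 2634
p(-1) = 12
p(5) - p(-1) = 2634 - 12 = 2622


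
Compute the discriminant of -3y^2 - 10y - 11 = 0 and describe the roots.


D = b^2 - 4ac = (-10)^2 - 4(-3)(-11) = 100 - 132 = -32
Since D < 0: two complex conjugate roots (no real roots)


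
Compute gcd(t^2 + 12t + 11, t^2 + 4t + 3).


Factor each:
  t^2 + 12t + 11 = (t + 1)(t + 11)
  t^2 + 4t + 3 = (t + 1)(t + 3)
Common monic factor: t + 1


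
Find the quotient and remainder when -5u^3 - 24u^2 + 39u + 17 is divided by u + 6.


(-5u^3 - 24u^2 + 39u + 17) / (u + 6)
Step 1: -5u^2 * (u + 6) = -5u^3 - 30u^2; subtract.
Step 2: 6u * (u + 6) = 6u^2 + 36u; subtract.
Step 3: 3 * (u + 6) = 3u + 18; subtract.
Quotient: -5u^2 + 6u + 3, Remainder: -1


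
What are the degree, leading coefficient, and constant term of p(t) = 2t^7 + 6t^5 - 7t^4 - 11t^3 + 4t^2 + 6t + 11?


Highest power of t is 7, with coefficient 2. Constant term is 11.
Degree = 7, leading coefficient = 2, constant term = 11


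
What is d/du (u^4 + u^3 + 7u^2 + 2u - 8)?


Apply the power rule term by term:
  d/du(u^4) = 4u^3
  d/du(u^3) = 3u^2
  d/du(7u^2) = 14u
  d/du(2u) = 2
  d/du(-8) = 0
p'(u) = 4u^3 + 3u^2 + 14u + 2


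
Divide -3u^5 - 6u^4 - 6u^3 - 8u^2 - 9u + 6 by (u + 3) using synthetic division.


Synthetic division with c = -3. Coefficients: -3, -6, -6, -8, -9, 6
Bring down -3.
  -3 * -3 = 9; 9 - 6 = 3
  3 * -3 = -9; -9 - 6 = -15
  -15 * -3 = 45; 45 - 8 = 37
  37 * -3 = -111; -111 - 9 = -120
  -120 * -3 = 360; 360 + 6 = 366
Quotient: -3u^4 + 3u^3 - 15u^2 + 37u - 120, Remainder: 366


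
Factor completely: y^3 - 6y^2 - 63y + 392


Try integer roots (divisors of 392). y=7: p(7)=0.
Divide out (y - 7): quotient is y^2 + y - 56.
Factor the quadratic: (y - 7)(y + 8)
Result: (y - 7)(y - 7)(y + 8)


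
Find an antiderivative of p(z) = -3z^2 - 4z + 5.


Reverse power rule on each term:
  ∫ -3z^2 dz = -z^3
  ∫ -4z dz = -2z^2
  ∫ 5 dz = 5z
F(z) = -z^3 - 2z^2 + 5z + C


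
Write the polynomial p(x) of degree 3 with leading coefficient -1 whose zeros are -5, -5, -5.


p(x) = -(x + 5)(x + 5)(x + 5)
Expand: -x^3 - 15x^2 - 75x - 125


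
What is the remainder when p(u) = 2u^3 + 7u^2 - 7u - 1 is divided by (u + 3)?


By the Remainder Theorem, the remainder equals p(-3):
  2*(-3)^3 = -54
  7*(-3)^2 = 63
  -7*(-3)^1 = 21
  constant: -1
Sum: -54 + 63 + 21 - 1 = 29


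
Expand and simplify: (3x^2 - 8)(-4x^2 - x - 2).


Distribute each term of the first polynomial:
  (3x^2)(-4x^2 - x - 2) = -12x^4 - 3x^3 - 6x^2
  (-8)(-4x^2 - x - 2) = 32x^2 + 8x + 16
Sum: -12x^4 - 3x^3 + 26x^2 + 8x + 16


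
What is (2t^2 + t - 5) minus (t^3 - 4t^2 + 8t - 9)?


Distribute the minus sign:
  (2t^2 + t - 5)
- (t^3 - 4t^2 + 8t - 9)
Negate second polynomial: -t^3 + 4t^2 - 8t + 9
Add: -t^3 + 6t^2 - 7t + 4


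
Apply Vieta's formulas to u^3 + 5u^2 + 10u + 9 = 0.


Monic cubic u^3+bu^2+cu+d=0: sum=-b, pairwise sum=c, product=-d.
b=5, c=10, d=9
r1+r2+r3 = -5
r1r2+r1r3+r2r3 = 10
r1r2r3 = -9


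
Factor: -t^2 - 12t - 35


Roots satisfy r1 + r2 = -b/a = -12 and r1*r2 = c/a = 35.
So r1 = -5, r2 = -7.
-t^2 - 12t - 35 = -(t - r1)(t - r2) = -(t + 5)(t + 7)


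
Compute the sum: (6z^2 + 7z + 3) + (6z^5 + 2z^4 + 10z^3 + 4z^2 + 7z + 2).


Align terms by degree and add:
  6z^2 + 7z + 3
+ 6z^5 + 2z^4 + 10z^3 + 4z^2 + 7z + 2
= 6z^5 + 2z^4 + 10z^3 + 10z^2 + 14z + 5


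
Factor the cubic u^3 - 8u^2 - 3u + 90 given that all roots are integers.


Try integer roots (divisors of 90). u=6: p(6)=0.
Divide out (u - 6): quotient is u^2 - 2u - 15.
Factor the quadratic: (u - 5)(u + 3)
Result: (u - 6)(u - 5)(u + 3)


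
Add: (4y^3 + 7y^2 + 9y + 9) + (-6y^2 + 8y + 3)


Align terms by degree and add:
  4y^3 + 7y^2 + 9y + 9
  -6y^2 + 8y + 3
= 4y^3 + y^2 + 17y + 12


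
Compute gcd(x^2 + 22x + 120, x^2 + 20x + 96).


Factor each:
  x^2 + 22x + 120 = (x + 12)(x + 10)
  x^2 + 20x + 96 = (x + 12)(x + 8)
Common monic factor: x + 12


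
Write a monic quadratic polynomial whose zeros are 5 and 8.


p(u) = (u - 5)(u - 8)
Expand: u^2 - 13u + 40


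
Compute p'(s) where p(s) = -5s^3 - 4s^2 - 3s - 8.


Apply the power rule term by term:
  d/ds(-5s^3) = -15s^2
  d/ds(-4s^2) = -8s
  d/ds(-3s) = -3
  d/ds(-8) = 0
p'(s) = -15s^2 - 8s - 3


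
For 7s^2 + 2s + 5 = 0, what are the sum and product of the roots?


For as^2+bs+c=0: sum = -b/a, product = c/a.
a=7, b=2, c=5
Sum = -(2)/7 = -2/7
Product = (5)/7 = 5/7


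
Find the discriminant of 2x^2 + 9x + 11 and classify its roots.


D = b^2 - 4ac = (9)^2 - 4(2)(11) = 81 - 88 = -7
Since D < 0: two complex conjugate roots (no real roots)


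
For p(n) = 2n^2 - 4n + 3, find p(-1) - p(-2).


p(-1) = 9
p(-2) = 19
p(-1) - p(-2) = 9 - 19 = -10


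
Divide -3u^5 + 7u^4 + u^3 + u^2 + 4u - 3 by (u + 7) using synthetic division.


Synthetic division with c = -7. Coefficients: -3, 7, 1, 1, 4, -3
Bring down -3.
  -3 * -7 = 21; 21 + 7 = 28
  28 * -7 = -196; -196 + 1 = -195
  -195 * -7 = 1365; 1365 + 1 = 1366
  1366 * -7 = -9562; -9562 + 4 = -9558
  -9558 * -7 = 66906; 66906 - 3 = 66903
Quotient: -3u^4 + 28u^3 - 195u^2 + 1366u - 9558, Remainder: 66903


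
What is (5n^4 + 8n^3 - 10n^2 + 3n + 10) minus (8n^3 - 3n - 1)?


Distribute the minus sign:
  (5n^4 + 8n^3 - 10n^2 + 3n + 10)
- (8n^3 - 3n - 1)
Negate second polynomial: -8n^3 + 3n + 1
Add: 5n^4 - 10n^2 + 6n + 11


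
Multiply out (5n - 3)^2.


Expand (5n - 3)^2 by repeated multiplication:
= 25n^2 - 30n + 9


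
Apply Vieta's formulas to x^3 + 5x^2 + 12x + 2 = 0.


Monic cubic x^3+bx^2+cx+d=0: sum=-b, pairwise sum=c, product=-d.
b=5, c=12, d=2
r1+r2+r3 = -5
r1r2+r1r3+r2r3 = 12
r1r2r3 = -2


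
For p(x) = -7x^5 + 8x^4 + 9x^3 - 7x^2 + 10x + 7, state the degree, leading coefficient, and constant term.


Highest power of x is 5, with coefficient -7. Constant term is 7.
Degree = 5, leading coefficient = -7, constant term = 7


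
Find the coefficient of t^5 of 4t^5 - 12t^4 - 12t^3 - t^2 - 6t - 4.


Read off the coefficient of t^5: 4


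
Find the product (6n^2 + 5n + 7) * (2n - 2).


Distribute each term of the first polynomial:
  (6n^2)(2n - 2) = 12n^3 - 12n^2
  (5n)(2n - 2) = 10n^2 - 10n
  (7)(2n - 2) = 14n - 14
Sum: 12n^3 - 2n^2 + 4n - 14


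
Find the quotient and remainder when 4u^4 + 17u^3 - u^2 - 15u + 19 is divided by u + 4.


(4u^4 + 17u^3 - u^2 - 15u + 19) / (u + 4)
Step 1: 4u^3 * (u + 4) = 4u^4 + 16u^3; subtract.
Step 2: u^2 * (u + 4) = u^3 + 4u^2; subtract.
Step 3: -5u * (u + 4) = -5u^2 - 20u; subtract.
Step 4: 5 * (u + 4) = 5u + 20; subtract.
Quotient: 4u^3 + u^2 - 5u + 5, Remainder: -1


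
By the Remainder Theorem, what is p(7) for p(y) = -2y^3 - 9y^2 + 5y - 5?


By the Remainder Theorem, the remainder equals p(7):
  -2*(7)^3 = -686
  -9*(7)^2 = -441
  5*(7)^1 = 35
  constant: -5
Sum: -686 - 441 + 35 - 5 = -1097


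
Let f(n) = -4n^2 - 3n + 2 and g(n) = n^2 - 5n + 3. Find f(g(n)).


Substitute g(n) into f:
f(g(n)) = -4*(n^2 - 5n + 3)^2 + (-3)*(n^2 - 5n + 3) + 2
(n^2 - 5n + 3)^2 = n^4 - 10n^3 + 31n^2 - 30n + 9
Expand and combine: -4n^4 + 40n^3 - 127n^2 + 135n - 43


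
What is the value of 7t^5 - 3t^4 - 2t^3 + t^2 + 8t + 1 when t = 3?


Using direct substitution:
  7 * (3)^5 = 1701
  -3 * (3)^4 = -243
  -2 * (3)^3 = -54
  1 * (3)^2 = 9
  8 * (3)^1 = 24
  constant: 1
Sum = 1701 - 243 - 54 + 9 + 24 + 1 = 1438


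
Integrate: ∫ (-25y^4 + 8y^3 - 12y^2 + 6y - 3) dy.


Reverse power rule on each term:
  ∫ -25y^4 dy = -5y^5
  ∫ 8y^3 dy = 2y^4
  ∫ -12y^2 dy = -4y^3
  ∫ 6y dy = 3y^2
  ∫ -3 dy = -3y
F(y) = -5y^5 + 2y^4 - 4y^3 + 3y^2 - 3y + C


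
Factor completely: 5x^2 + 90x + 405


Roots satisfy r1 + r2 = -b/a = -18 and r1*r2 = c/a = 81.
So r1 = -9, r2 = -9.
5x^2 + 90x + 405 = 5(x - r1)(x - r2) = 5(x + 9)(x + 9)


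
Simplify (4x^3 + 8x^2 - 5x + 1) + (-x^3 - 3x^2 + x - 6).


Align terms by degree and add:
  4x^3 + 8x^2 - 5x + 1
  -x^3 - 3x^2 + x - 6
= 3x^3 + 5x^2 - 4x - 5


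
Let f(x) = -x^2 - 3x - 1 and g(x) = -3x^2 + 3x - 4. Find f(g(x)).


Substitute g(x) into f:
f(g(x)) = -1*(-3x^2 + 3x - 4)^2 + (-3)*(-3x^2 + 3x - 4) + (-1)
(-3x^2 + 3x - 4)^2 = 9x^4 - 18x^3 + 33x^2 - 24x + 16
Expand and combine: -9x^4 + 18x^3 - 24x^2 + 15x - 5


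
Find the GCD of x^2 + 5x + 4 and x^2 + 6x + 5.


Factor each:
  x^2 + 5x + 4 = (x + 1)(x + 4)
  x^2 + 6x + 5 = (x + 1)(x + 5)
Common monic factor: x + 1


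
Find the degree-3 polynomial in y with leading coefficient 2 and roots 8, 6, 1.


p(y) = 2(y - 8)(y - 6)(y - 1)
Expand: 2y^3 - 30y^2 + 124y - 96


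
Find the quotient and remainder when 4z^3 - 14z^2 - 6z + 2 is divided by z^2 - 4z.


(4z^3 - 14z^2 - 6z + 2) / (z^2 - 4z)
Step 1: 4z * (z^2 - 4z) = 4z^3 - 16z^2; subtract.
Step 2: 2 * (z^2 - 4z) = 2z^2 - 8z; subtract.
Quotient: 4z + 2, Remainder: 2z + 2


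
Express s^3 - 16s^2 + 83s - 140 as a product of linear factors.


Try integer roots (divisors of -140). s=5: p(5)=0.
Divide out (s - 5): quotient is s^2 - 11s + 28.
Factor the quadratic: (s - 7)(s - 4)
Result: (s - 5)(s - 7)(s - 4)


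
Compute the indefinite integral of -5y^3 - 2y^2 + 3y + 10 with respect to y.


Reverse power rule on each term:
  ∫ -5y^3 dy = -(5/4)y^4
  ∫ -2y^2 dy = -(2/3)y^3
  ∫ 3y dy = (3/2)y^2
  ∫ 10 dy = 10y
F(y) = -(5/4)y^4 - (2/3)y^3 + (3/2)y^2 + 10y + C


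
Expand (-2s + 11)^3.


Expand (-2s + 11)^3 by repeated multiplication:
  (-2s + 11)^2 = 4s^2 - 44s + 121
= -8s^3 + 132s^2 - 726s + 1331


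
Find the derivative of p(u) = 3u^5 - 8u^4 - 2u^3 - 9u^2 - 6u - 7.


Apply the power rule term by term:
  d/du(3u^5) = 15u^4
  d/du(-8u^4) = -32u^3
  d/du(-2u^3) = -6u^2
  d/du(-9u^2) = -18u
  d/du(-6u) = -6
  d/du(-7) = 0
p'(u) = 15u^4 - 32u^3 - 6u^2 - 18u - 6


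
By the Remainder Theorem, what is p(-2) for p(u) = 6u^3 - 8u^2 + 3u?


By the Remainder Theorem, the remainder equals p(-2):
  6*(-2)^3 = -48
  -8*(-2)^2 = -32
  3*(-2)^1 = -6
  constant: 0
Sum: -48 - 32 - 6 + 0 = -86


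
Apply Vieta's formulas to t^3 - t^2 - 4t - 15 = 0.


Monic cubic t^3+bt^2+ct+d=0: sum=-b, pairwise sum=c, product=-d.
b=-1, c=-4, d=-15
r1+r2+r3 = 1
r1r2+r1r3+r2r3 = -4
r1r2r3 = 15


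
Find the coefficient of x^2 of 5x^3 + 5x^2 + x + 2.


Read off the coefficient of x^2: 5


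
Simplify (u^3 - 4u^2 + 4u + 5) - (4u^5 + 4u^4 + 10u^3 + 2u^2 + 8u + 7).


Distribute the minus sign:
  (u^3 - 4u^2 + 4u + 5)
- (4u^5 + 4u^4 + 10u^3 + 2u^2 + 8u + 7)
Negate second polynomial: -4u^5 - 4u^4 - 10u^3 - 2u^2 - 8u - 7
Add: -4u^5 - 4u^4 - 9u^3 - 6u^2 - 4u - 2


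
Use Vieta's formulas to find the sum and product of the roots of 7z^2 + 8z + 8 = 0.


For az^2+bz+c=0: sum = -b/a, product = c/a.
a=7, b=8, c=8
Sum = -(8)/7 = -8/7
Product = (8)/7 = 8/7


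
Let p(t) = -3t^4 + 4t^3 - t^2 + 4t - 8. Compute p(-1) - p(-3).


p(-1) = -20
p(-3) = -380
p(-1) - p(-3) = -20 + 380 = 360


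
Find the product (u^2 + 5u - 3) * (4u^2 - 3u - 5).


Distribute each term of the first polynomial:
  (u^2)(4u^2 - 3u - 5) = 4u^4 - 3u^3 - 5u^2
  (5u)(4u^2 - 3u - 5) = 20u^3 - 15u^2 - 25u
  (-3)(4u^2 - 3u - 5) = -12u^2 + 9u + 15
Sum: 4u^4 + 17u^3 - 32u^2 - 16u + 15


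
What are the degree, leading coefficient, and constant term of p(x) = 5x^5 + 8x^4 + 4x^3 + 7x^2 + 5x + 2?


Highest power of x is 5, with coefficient 5. Constant term is 2.
Degree = 5, leading coefficient = 5, constant term = 2


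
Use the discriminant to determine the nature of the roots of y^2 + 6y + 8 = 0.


D = b^2 - 4ac = (6)^2 - 4(1)(8) = 36 - 32 = 4
Since D > 0: two distinct rational roots


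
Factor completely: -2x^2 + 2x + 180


Roots satisfy r1 + r2 = -b/a = 1 and r1*r2 = c/a = -90.
So r1 = -9, r2 = 10.
-2x^2 + 2x + 180 = -2(x - r1)(x - r2) = -2(x + 9)(x - 10)


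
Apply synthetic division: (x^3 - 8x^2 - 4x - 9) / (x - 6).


Synthetic division with c = 6. Coefficients: 1, -8, -4, -9
Bring down 1.
  1 * 6 = 6; 6 - 8 = -2
  -2 * 6 = -12; -12 - 4 = -16
  -16 * 6 = -96; -96 - 9 = -105
Quotient: x^2 - 2x - 16, Remainder: -105


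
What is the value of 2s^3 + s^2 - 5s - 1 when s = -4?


Using direct substitution:
  2 * (-4)^3 = -128
  1 * (-4)^2 = 16
  -5 * (-4)^1 = 20
  constant: -1
Sum = -128 + 16 + 20 - 1 = -93


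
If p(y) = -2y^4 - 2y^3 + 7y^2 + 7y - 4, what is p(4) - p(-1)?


p(4) = -504
p(-1) = -4
p(4) - p(-1) = -504 + 4 = -500


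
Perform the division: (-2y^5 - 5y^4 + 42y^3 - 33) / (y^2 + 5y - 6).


(-2y^5 - 5y^4 + 42y^3 - 33) / (y^2 + 5y - 6)
Step 1: -2y^3 * (y^2 + 5y - 6) = -2y^5 - 10y^4 + 12y^3; subtract.
Step 2: 5y^2 * (y^2 + 5y - 6) = 5y^4 + 25y^3 - 30y^2; subtract.
Step 3: 5y * (y^2 + 5y - 6) = 5y^3 + 25y^2 - 30y; subtract.
Step 4: 5 * (y^2 + 5y - 6) = 5y^2 + 25y - 30; subtract.
Quotient: -2y^3 + 5y^2 + 5y + 5, Remainder: 5y - 3


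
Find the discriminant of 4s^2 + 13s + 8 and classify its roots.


D = b^2 - 4ac = (13)^2 - 4(4)(8) = 169 - 128 = 41
Since D > 0: two distinct irrational roots


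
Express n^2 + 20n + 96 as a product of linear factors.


Roots satisfy r1 + r2 = -b/a = -20 and r1*r2 = c/a = 96.
So r1 = -8, r2 = -12.
n^2 + 20n + 96 = (n - r1)(n - r2) = (n + 8)(n + 12)


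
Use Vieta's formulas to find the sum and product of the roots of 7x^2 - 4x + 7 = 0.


For ax^2+bx+c=0: sum = -b/a, product = c/a.
a=7, b=-4, c=7
Sum = -(-4)/7 = 4/7
Product = (7)/7 = 1


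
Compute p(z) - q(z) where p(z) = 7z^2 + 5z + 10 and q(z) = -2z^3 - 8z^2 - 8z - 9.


Distribute the minus sign:
  (7z^2 + 5z + 10)
- (-2z^3 - 8z^2 - 8z - 9)
Negate second polynomial: 2z^3 + 8z^2 + 8z + 9
Add: 2z^3 + 15z^2 + 13z + 19


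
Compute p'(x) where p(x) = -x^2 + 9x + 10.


Apply the power rule term by term:
  d/dx(-x^2) = -2x
  d/dx(9x) = 9
  d/dx(10) = 0
p'(x) = -2x + 9


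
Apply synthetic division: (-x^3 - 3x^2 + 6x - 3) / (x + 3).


Synthetic division with c = -3. Coefficients: -1, -3, 6, -3
Bring down -1.
  -1 * -3 = 3; 3 - 3 = 0
  0 * -3 = 0; 0 + 6 = 6
  6 * -3 = -18; -18 - 3 = -21
Quotient: -x^2 + 6, Remainder: -21


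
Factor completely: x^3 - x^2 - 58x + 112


Try integer roots (divisors of 112). x=2: p(2)=0.
Divide out (x - 2): quotient is x^2 + x - 56.
Factor the quadratic: (x + 8)(x - 7)
Result: (x - 2)(x + 8)(x - 7)


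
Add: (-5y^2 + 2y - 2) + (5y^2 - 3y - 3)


Align terms by degree and add:
  -5y^2 + 2y - 2
+ 5y^2 - 3y - 3
= -y - 5


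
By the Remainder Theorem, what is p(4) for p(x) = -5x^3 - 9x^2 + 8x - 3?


By the Remainder Theorem, the remainder equals p(4):
  -5*(4)^3 = -320
  -9*(4)^2 = -144
  8*(4)^1 = 32
  constant: -3
Sum: -320 - 144 + 32 - 3 = -435


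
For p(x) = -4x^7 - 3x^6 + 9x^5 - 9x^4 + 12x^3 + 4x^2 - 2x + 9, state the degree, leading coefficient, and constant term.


Highest power of x is 7, with coefficient -4. Constant term is 9.
Degree = 7, leading coefficient = -4, constant term = 9


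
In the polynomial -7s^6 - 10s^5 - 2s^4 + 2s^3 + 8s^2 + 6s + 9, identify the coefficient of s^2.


Read off the coefficient of s^2: 8


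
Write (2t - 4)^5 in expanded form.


Expand (2t - 4)^5 by repeated multiplication:
  (2t - 4)^2 = 4t^2 - 16t + 16
  (2t - 4)^3 = 8t^3 - 48t^2 + 96t - 64
  (2t - 4)^4 = 16t^4 - 128t^3 + 384t^2 - 512t + 256
= 32t^5 - 320t^4 + 1280t^3 - 2560t^2 + 2560t - 1024


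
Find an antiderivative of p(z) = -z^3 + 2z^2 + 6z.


Reverse power rule on each term:
  ∫ -z^3 dz = -(1/4)z^4
  ∫ 2z^2 dz = (2/3)z^3
  ∫ 6z dz = 3z^2
F(z) = -(1/4)z^4 + (2/3)z^3 + 3z^2 + C


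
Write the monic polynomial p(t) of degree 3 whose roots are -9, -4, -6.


p(t) = (t + 9)(t + 4)(t + 6)
Expand: t^3 + 19t^2 + 114t + 216


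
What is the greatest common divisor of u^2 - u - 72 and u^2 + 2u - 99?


Factor each:
  u^2 - u - 72 = (u - 9)(u + 8)
  u^2 + 2u - 99 = (u - 9)(u + 11)
Common monic factor: u - 9


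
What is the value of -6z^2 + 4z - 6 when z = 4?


Using direct substitution:
  -6 * (4)^2 = -96
  4 * (4)^1 = 16
  constant: -6
Sum = -96 + 16 - 6 = -86


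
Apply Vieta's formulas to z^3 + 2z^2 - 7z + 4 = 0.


Monic cubic z^3+bz^2+cz+d=0: sum=-b, pairwise sum=c, product=-d.
b=2, c=-7, d=4
r1+r2+r3 = -2
r1r2+r1r3+r2r3 = -7
r1r2r3 = -4


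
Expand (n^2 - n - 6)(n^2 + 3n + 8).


Distribute each term of the first polynomial:
  (n^2)(n^2 + 3n + 8) = n^4 + 3n^3 + 8n^2
  (-n)(n^2 + 3n + 8) = -n^3 - 3n^2 - 8n
  (-6)(n^2 + 3n + 8) = -6n^2 - 18n - 48
Sum: n^4 + 2n^3 - n^2 - 26n - 48


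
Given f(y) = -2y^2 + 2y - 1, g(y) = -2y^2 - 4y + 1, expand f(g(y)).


Substitute g(y) into f:
f(g(y)) = -2*(-2y^2 - 4y + 1)^2 + 2*(-2y^2 - 4y + 1) + (-1)
(-2y^2 - 4y + 1)^2 = 4y^4 + 16y^3 + 12y^2 - 8y + 1
Expand and combine: -8y^4 - 32y^3 - 28y^2 + 8y - 1


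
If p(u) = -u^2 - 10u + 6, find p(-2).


Using direct substitution:
  -1 * (-2)^2 = -4
  -10 * (-2)^1 = 20
  constant: 6
Sum = -4 + 20 + 6 = 22


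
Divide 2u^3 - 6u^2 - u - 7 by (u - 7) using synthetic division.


Synthetic division with c = 7. Coefficients: 2, -6, -1, -7
Bring down 2.
  2 * 7 = 14; 14 - 6 = 8
  8 * 7 = 56; 56 - 1 = 55
  55 * 7 = 385; 385 - 7 = 378
Quotient: 2u^2 + 8u + 55, Remainder: 378


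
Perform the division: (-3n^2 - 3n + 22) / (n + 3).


(-3n^2 - 3n + 22) / (n + 3)
Step 1: -3n * (n + 3) = -3n^2 - 9n; subtract.
Step 2: 6 * (n + 3) = 6n + 18; subtract.
Quotient: -3n + 6, Remainder: 4


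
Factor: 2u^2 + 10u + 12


Roots satisfy r1 + r2 = -b/a = -5 and r1*r2 = c/a = 6.
So r1 = -3, r2 = -2.
2u^2 + 10u + 12 = 2(u - r1)(u - r2) = 2(u + 3)(u + 2)


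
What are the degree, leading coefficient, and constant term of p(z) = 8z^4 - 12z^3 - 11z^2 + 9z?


Highest power of z is 4, with coefficient 8. Constant term is 0.
Degree = 4, leading coefficient = 8, constant term = 0


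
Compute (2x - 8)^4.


Expand (2x - 8)^4 by repeated multiplication:
  (2x - 8)^2 = 4x^2 - 32x + 64
  (2x - 8)^3 = 8x^3 - 96x^2 + 384x - 512
= 16x^4 - 256x^3 + 1536x^2 - 4096x + 4096


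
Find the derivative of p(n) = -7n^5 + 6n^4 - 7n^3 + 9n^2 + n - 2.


Apply the power rule term by term:
  d/dn(-7n^5) = -35n^4
  d/dn(6n^4) = 24n^3
  d/dn(-7n^3) = -21n^2
  d/dn(9n^2) = 18n
  d/dn(n) = 1
  d/dn(-2) = 0
p'(n) = -35n^4 + 24n^3 - 21n^2 + 18n + 1


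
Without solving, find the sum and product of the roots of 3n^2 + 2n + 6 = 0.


For an^2+bn+c=0: sum = -b/a, product = c/a.
a=3, b=2, c=6
Sum = -(2)/3 = -2/3
Product = (6)/3 = 2


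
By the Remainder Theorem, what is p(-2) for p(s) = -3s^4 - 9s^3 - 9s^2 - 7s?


By the Remainder Theorem, the remainder equals p(-2):
  -3*(-2)^4 = -48
  -9*(-2)^3 = 72
  -9*(-2)^2 = -36
  -7*(-2)^1 = 14
  constant: 0
Sum: -48 + 72 - 36 + 14 + 0 = 2


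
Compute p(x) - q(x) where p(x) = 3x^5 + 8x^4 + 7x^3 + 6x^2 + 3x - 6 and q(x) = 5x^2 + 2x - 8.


Distribute the minus sign:
  (3x^5 + 8x^4 + 7x^3 + 6x^2 + 3x - 6)
- (5x^2 + 2x - 8)
Negate second polynomial: -5x^2 - 2x + 8
Add: 3x^5 + 8x^4 + 7x^3 + x^2 + x + 2


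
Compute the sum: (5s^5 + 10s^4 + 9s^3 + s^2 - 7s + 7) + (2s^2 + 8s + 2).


Align terms by degree and add:
  5s^5 + 10s^4 + 9s^3 + s^2 - 7s + 7
+ 2s^2 + 8s + 2
= 5s^5 + 10s^4 + 9s^3 + 3s^2 + s + 9


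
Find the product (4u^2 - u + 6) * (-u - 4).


Distribute each term of the first polynomial:
  (4u^2)(-u - 4) = -4u^3 - 16u^2
  (-u)(-u - 4) = u^2 + 4u
  (6)(-u - 4) = -6u - 24
Sum: -4u^3 - 15u^2 - 2u - 24


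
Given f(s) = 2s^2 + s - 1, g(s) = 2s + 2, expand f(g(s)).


Substitute g(s) into f:
f(g(s)) = 2*(2s + 2)^2 + 1*(2s + 2) + (-1)
(2s + 2)^2 = 4s^2 + 8s + 4
Expand and combine: 8s^2 + 18s + 9


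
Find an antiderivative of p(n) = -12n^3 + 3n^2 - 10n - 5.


Reverse power rule on each term:
  ∫ -12n^3 dn = -3n^4
  ∫ 3n^2 dn = n^3
  ∫ -10n dn = -5n^2
  ∫ -5 dn = -5n
F(n) = -3n^4 + n^3 - 5n^2 - 5n + C


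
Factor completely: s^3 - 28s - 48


Try integer roots (divisors of -48). s=-4: p(-4)=0.
Divide out (s + 4): quotient is s^2 - 4s - 12.
Factor the quadratic: (s + 2)(s - 6)
Result: (s + 4)(s + 2)(s - 6)


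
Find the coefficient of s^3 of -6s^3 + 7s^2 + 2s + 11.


Read off the coefficient of s^3: -6


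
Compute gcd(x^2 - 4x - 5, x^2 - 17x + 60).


Factor each:
  x^2 - 4x - 5 = (x - 5)(x + 1)
  x^2 - 17x + 60 = (x - 5)(x - 12)
Common monic factor: x - 5


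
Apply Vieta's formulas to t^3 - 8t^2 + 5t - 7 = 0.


Monic cubic t^3+bt^2+ct+d=0: sum=-b, pairwise sum=c, product=-d.
b=-8, c=5, d=-7
r1+r2+r3 = 8
r1r2+r1r3+r2r3 = 5
r1r2r3 = 7


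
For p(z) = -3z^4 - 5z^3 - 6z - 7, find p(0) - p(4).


p(0) = -7
p(4) = -1119
p(0) - p(4) = -7 + 1119 = 1112


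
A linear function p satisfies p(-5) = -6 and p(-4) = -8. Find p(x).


p(x) = mx + b. Using p(-5)=-6, p(-4)=-8:
m = (-6 + 8)/(-5 + 4) = 2/-1 = -2
b = -6 - m*(-5) = -6 - 10 = -16
p(x) = -2x - 16


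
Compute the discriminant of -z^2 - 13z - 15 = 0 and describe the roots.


D = b^2 - 4ac = (-13)^2 - 4(-1)(-15) = 169 - 60 = 109
Since D > 0: two distinct irrational roots


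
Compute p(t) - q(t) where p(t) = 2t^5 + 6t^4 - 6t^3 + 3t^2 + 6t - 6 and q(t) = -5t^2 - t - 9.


Distribute the minus sign:
  (2t^5 + 6t^4 - 6t^3 + 3t^2 + 6t - 6)
- (-5t^2 - t - 9)
Negate second polynomial: 5t^2 + t + 9
Add: 2t^5 + 6t^4 - 6t^3 + 8t^2 + 7t + 3


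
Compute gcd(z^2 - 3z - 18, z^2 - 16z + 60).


Factor each:
  z^2 - 3z - 18 = (z - 6)(z + 3)
  z^2 - 16z + 60 = (z - 6)(z - 10)
Common monic factor: z - 6


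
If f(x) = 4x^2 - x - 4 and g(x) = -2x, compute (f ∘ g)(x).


Substitute g(x) into f:
f(g(x)) = 4*(-2x)^2 + (-1)*(-2x) + (-4)
(-2x)^2 = 4x^2
Expand and combine: 16x^2 + 2x - 4


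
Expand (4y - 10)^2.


Expand (4y - 10)^2 by repeated multiplication:
= 16y^2 - 80y + 100


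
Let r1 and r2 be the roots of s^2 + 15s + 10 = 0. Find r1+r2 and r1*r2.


For as^2+bs+c=0: sum = -b/a, product = c/a.
a=1, b=15, c=10
Sum = -(15)/1 = -15
Product = (10)/1 = 10


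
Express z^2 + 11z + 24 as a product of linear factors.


Roots satisfy r1 + r2 = -b/a = -11 and r1*r2 = c/a = 24.
So r1 = -3, r2 = -8.
z^2 + 11z + 24 = (z - r1)(z - r2) = (z + 3)(z + 8)


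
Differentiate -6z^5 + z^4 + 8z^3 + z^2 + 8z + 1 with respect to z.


Apply the power rule term by term:
  d/dz(-6z^5) = -30z^4
  d/dz(z^4) = 4z^3
  d/dz(8z^3) = 24z^2
  d/dz(z^2) = 2z
  d/dz(8z) = 8
  d/dz(1) = 0
p'(z) = -30z^4 + 4z^3 + 24z^2 + 2z + 8


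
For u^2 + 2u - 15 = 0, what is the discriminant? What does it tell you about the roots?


D = b^2 - 4ac = (2)^2 - 4(1)(-15) = 4 + 60 = 64
Since D > 0: two distinct rational roots


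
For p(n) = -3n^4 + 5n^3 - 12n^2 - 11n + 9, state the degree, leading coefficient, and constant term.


Highest power of n is 4, with coefficient -3. Constant term is 9.
Degree = 4, leading coefficient = -3, constant term = 9


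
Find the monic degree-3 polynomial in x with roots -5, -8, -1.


p(x) = (x + 5)(x + 8)(x + 1)
Expand: x^3 + 14x^2 + 53x + 40


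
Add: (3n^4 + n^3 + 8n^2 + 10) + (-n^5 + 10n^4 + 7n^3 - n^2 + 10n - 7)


Align terms by degree and add:
  3n^4 + n^3 + 8n^2 + 10
  -n^5 + 10n^4 + 7n^3 - n^2 + 10n - 7
= -n^5 + 13n^4 + 8n^3 + 7n^2 + 10n + 3


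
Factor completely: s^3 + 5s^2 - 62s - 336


Try integer roots (divisors of -336). s=-6: p(-6)=0.
Divide out (s + 6): quotient is s^2 - s - 56.
Factor the quadratic: (s - 8)(s + 7)
Result: (s + 6)(s - 8)(s + 7)


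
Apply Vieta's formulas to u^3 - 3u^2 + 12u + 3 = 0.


Monic cubic u^3+bu^2+cu+d=0: sum=-b, pairwise sum=c, product=-d.
b=-3, c=12, d=3
r1+r2+r3 = 3
r1r2+r1r3+r2r3 = 12
r1r2r3 = -3


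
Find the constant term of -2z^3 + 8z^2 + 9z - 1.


Read off the constant term: -1


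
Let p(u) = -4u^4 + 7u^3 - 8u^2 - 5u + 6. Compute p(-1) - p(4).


p(-1) = -8
p(4) = -718
p(-1) - p(4) = -8 + 718 = 710


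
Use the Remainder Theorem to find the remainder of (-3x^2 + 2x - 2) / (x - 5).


By the Remainder Theorem, the remainder equals p(5):
  -3*(5)^2 = -75
  2*(5)^1 = 10
  constant: -2
Sum: -75 + 10 - 2 = -67


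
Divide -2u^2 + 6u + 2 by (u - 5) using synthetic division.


Synthetic division with c = 5. Coefficients: -2, 6, 2
Bring down -2.
  -2 * 5 = -10; -10 + 6 = -4
  -4 * 5 = -20; -20 + 2 = -18
Quotient: -2u - 4, Remainder: -18


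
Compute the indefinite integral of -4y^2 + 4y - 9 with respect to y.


Reverse power rule on each term:
  ∫ -4y^2 dy = -(4/3)y^3
  ∫ 4y dy = 2y^2
  ∫ -9 dy = -9y
F(y) = -(4/3)y^3 + 2y^2 - 9y + C


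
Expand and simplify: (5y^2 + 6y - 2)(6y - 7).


Distribute each term of the first polynomial:
  (5y^2)(6y - 7) = 30y^3 - 35y^2
  (6y)(6y - 7) = 36y^2 - 42y
  (-2)(6y - 7) = -12y + 14
Sum: 30y^3 + y^2 - 54y + 14


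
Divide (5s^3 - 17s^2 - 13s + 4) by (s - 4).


(5s^3 - 17s^2 - 13s + 4) / (s - 4)
Step 1: 5s^2 * (s - 4) = 5s^3 - 20s^2; subtract.
Step 2: 3s * (s - 4) = 3s^2 - 12s; subtract.
Step 3: -1 * (s - 4) = -s + 4; subtract.
Quotient: 5s^2 + 3s - 1, Remainder: 0


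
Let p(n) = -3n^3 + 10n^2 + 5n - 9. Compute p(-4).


Using direct substitution:
  -3 * (-4)^3 = 192
  10 * (-4)^2 = 160
  5 * (-4)^1 = -20
  constant: -9
Sum = 192 + 160 - 20 - 9 = 323


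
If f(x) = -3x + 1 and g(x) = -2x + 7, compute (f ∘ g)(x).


Substitute g(x) into f:
f(g(x)) = -3*(-2x + 7) + 1
Expand and combine: 6x - 20


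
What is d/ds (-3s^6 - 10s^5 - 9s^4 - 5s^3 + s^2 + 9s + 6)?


Apply the power rule term by term:
  d/ds(-3s^6) = -18s^5
  d/ds(-10s^5) = -50s^4
  d/ds(-9s^4) = -36s^3
  d/ds(-5s^3) = -15s^2
  d/ds(s^2) = 2s
  d/ds(9s) = 9
  d/ds(6) = 0
p'(s) = -18s^5 - 50s^4 - 36s^3 - 15s^2 + 2s + 9


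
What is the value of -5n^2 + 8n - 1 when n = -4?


Using direct substitution:
  -5 * (-4)^2 = -80
  8 * (-4)^1 = -32
  constant: -1
Sum = -80 - 32 - 1 = -113


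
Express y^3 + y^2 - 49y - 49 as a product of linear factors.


Try integer roots (divisors of -49). y=-7: p(-7)=0.
Divide out (y + 7): quotient is y^2 - 6y - 7.
Factor the quadratic: (y + 1)(y - 7)
Result: (y + 7)(y + 1)(y - 7)


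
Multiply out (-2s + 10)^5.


Expand (-2s + 10)^5 by repeated multiplication:
  (-2s + 10)^2 = 4s^2 - 40s + 100
  (-2s + 10)^3 = -8s^3 + 120s^2 - 600s + 1000
  (-2s + 10)^4 = 16s^4 - 320s^3 + 2400s^2 - 8000s + 10000
= -32s^5 + 800s^4 - 8000s^3 + 40000s^2 - 100000s + 100000


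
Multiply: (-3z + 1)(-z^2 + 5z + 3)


Distribute each term of the first polynomial:
  (-3z)(-z^2 + 5z + 3) = 3z^3 - 15z^2 - 9z
  (1)(-z^2 + 5z + 3) = -z^2 + 5z + 3
Sum: 3z^3 - 16z^2 - 4z + 3


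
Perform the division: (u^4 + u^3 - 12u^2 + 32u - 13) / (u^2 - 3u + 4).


(u^4 + u^3 - 12u^2 + 32u - 13) / (u^2 - 3u + 4)
Step 1: u^2 * (u^2 - 3u + 4) = u^4 - 3u^3 + 4u^2; subtract.
Step 2: 4u * (u^2 - 3u + 4) = 4u^3 - 12u^2 + 16u; subtract.
Step 3: -4 * (u^2 - 3u + 4) = -4u^2 + 12u - 16; subtract.
Quotient: u^2 + 4u - 4, Remainder: 4u + 3


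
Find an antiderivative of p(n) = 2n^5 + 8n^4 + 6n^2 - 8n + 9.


Reverse power rule on each term:
  ∫ 2n^5 dn = (1/3)n^6
  ∫ 8n^4 dn = (8/5)n^5
  ∫ 6n^2 dn = 2n^3
  ∫ -8n dn = -4n^2
  ∫ 9 dn = 9n
F(n) = (1/3)n^6 + (8/5)n^5 + 2n^3 - 4n^2 + 9n + C


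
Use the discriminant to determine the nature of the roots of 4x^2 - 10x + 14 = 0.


D = b^2 - 4ac = (-10)^2 - 4(4)(14) = 100 - 224 = -124
Since D < 0: two complex conjugate roots (no real roots)


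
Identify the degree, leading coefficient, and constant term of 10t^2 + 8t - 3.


Highest power of t is 2, with coefficient 10. Constant term is -3.
Degree = 2, leading coefficient = 10, constant term = -3


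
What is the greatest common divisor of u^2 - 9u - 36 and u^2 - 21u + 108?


Factor each:
  u^2 - 9u - 36 = (u - 12)(u + 3)
  u^2 - 21u + 108 = (u - 12)(u - 9)
Common monic factor: u - 12


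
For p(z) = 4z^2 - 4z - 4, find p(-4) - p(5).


p(-4) = 76
p(5) = 76
p(-4) - p(5) = 76 - 76 = 0


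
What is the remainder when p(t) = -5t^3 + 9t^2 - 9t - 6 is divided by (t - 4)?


By the Remainder Theorem, the remainder equals p(4):
  -5*(4)^3 = -320
  9*(4)^2 = 144
  -9*(4)^1 = -36
  constant: -6
Sum: -320 + 144 - 36 - 6 = -218


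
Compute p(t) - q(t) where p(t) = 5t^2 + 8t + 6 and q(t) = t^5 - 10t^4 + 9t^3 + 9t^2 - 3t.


Distribute the minus sign:
  (5t^2 + 8t + 6)
- (t^5 - 10t^4 + 9t^3 + 9t^2 - 3t)
Negate second polynomial: -t^5 + 10t^4 - 9t^3 - 9t^2 + 3t
Add: -t^5 + 10t^4 - 9t^3 - 4t^2 + 11t + 6


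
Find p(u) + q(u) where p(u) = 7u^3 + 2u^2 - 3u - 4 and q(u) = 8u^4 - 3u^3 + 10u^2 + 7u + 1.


Align terms by degree and add:
  7u^3 + 2u^2 - 3u - 4
+ 8u^4 - 3u^3 + 10u^2 + 7u + 1
= 8u^4 + 4u^3 + 12u^2 + 4u - 3


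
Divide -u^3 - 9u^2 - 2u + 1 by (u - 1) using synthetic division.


Synthetic division with c = 1. Coefficients: -1, -9, -2, 1
Bring down -1.
  -1 * 1 = -1; -1 - 9 = -10
  -10 * 1 = -10; -10 - 2 = -12
  -12 * 1 = -12; -12 + 1 = -11
Quotient: -u^2 - 10u - 12, Remainder: -11


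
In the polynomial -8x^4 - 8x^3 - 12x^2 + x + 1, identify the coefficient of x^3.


Read off the coefficient of x^3: -8


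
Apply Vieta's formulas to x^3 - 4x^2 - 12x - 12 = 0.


Monic cubic x^3+bx^2+cx+d=0: sum=-b, pairwise sum=c, product=-d.
b=-4, c=-12, d=-12
r1+r2+r3 = 4
r1r2+r1r3+r2r3 = -12
r1r2r3 = 12


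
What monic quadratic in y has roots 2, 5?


p(y) = (y - 2)(y - 5)
Expand: y^2 - 7y + 10


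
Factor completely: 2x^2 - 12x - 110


Roots satisfy r1 + r2 = -b/a = 6 and r1*r2 = c/a = -55.
So r1 = 11, r2 = -5.
2x^2 - 12x - 110 = 2(x - r1)(x - r2) = 2(x - 11)(x + 5)


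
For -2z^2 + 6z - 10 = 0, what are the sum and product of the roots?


For az^2+bz+c=0: sum = -b/a, product = c/a.
a=-2, b=6, c=-10
Sum = -(6)/-2 = 3
Product = (-10)/-2 = 5


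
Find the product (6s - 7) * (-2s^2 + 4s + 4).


Distribute each term of the first polynomial:
  (6s)(-2s^2 + 4s + 4) = -12s^3 + 24s^2 + 24s
  (-7)(-2s^2 + 4s + 4) = 14s^2 - 28s - 28
Sum: -12s^3 + 38s^2 - 4s - 28


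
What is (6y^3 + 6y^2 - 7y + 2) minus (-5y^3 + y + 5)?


Distribute the minus sign:
  (6y^3 + 6y^2 - 7y + 2)
- (-5y^3 + y + 5)
Negate second polynomial: 5y^3 - y - 5
Add: 11y^3 + 6y^2 - 8y - 3


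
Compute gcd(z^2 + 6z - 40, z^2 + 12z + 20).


Factor each:
  z^2 + 6z - 40 = (z + 10)(z - 4)
  z^2 + 12z + 20 = (z + 10)(z + 2)
Common monic factor: z + 10


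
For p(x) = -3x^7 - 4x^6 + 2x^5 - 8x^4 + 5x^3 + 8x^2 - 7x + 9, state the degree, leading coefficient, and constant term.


Highest power of x is 7, with coefficient -3. Constant term is 9.
Degree = 7, leading coefficient = -3, constant term = 9


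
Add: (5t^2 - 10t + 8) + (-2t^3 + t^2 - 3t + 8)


Align terms by degree and add:
  5t^2 - 10t + 8
  -2t^3 + t^2 - 3t + 8
= -2t^3 + 6t^2 - 13t + 16


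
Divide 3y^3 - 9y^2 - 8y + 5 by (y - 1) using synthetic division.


Synthetic division with c = 1. Coefficients: 3, -9, -8, 5
Bring down 3.
  3 * 1 = 3; 3 - 9 = -6
  -6 * 1 = -6; -6 - 8 = -14
  -14 * 1 = -14; -14 + 5 = -9
Quotient: 3y^2 - 6y - 14, Remainder: -9


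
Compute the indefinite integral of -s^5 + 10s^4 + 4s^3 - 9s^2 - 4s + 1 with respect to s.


Reverse power rule on each term:
  ∫ -s^5 ds = -(1/6)s^6
  ∫ 10s^4 ds = 2s^5
  ∫ 4s^3 ds = s^4
  ∫ -9s^2 ds = -3s^3
  ∫ -4s ds = -2s^2
  ∫ 1 ds = s
F(s) = -(1/6)s^6 + 2s^5 + s^4 - 3s^3 - 2s^2 + s + C


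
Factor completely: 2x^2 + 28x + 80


Roots satisfy r1 + r2 = -b/a = -14 and r1*r2 = c/a = 40.
So r1 = -4, r2 = -10.
2x^2 + 28x + 80 = 2(x - r1)(x - r2) = 2(x + 4)(x + 10)


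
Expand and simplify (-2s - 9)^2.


Expand (-2s - 9)^2 by repeated multiplication:
= 4s^2 + 36s + 81


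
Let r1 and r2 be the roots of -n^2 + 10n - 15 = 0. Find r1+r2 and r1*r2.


For an^2+bn+c=0: sum = -b/a, product = c/a.
a=-1, b=10, c=-15
Sum = -(10)/-1 = 10
Product = (-15)/-1 = 15


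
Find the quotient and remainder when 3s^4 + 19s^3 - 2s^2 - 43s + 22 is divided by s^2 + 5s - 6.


(3s^4 + 19s^3 - 2s^2 - 43s + 22) / (s^2 + 5s - 6)
Step 1: 3s^2 * (s^2 + 5s - 6) = 3s^4 + 15s^3 - 18s^2; subtract.
Step 2: 4s * (s^2 + 5s - 6) = 4s^3 + 20s^2 - 24s; subtract.
Step 3: -4 * (s^2 + 5s - 6) = -4s^2 - 20s + 24; subtract.
Quotient: 3s^2 + 4s - 4, Remainder: s - 2


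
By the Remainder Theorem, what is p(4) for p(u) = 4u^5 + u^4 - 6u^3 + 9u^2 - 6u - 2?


By the Remainder Theorem, the remainder equals p(4):
  4*(4)^5 = 4096
  1*(4)^4 = 256
  -6*(4)^3 = -384
  9*(4)^2 = 144
  -6*(4)^1 = -24
  constant: -2
Sum: 4096 + 256 - 384 + 144 - 24 - 2 = 4086


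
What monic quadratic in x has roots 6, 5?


p(x) = (x - 6)(x - 5)
Expand: x^2 - 11x + 30


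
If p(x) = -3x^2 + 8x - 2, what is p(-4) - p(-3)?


p(-4) = -82
p(-3) = -53
p(-4) - p(-3) = -82 + 53 = -29


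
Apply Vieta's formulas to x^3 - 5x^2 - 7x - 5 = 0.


Monic cubic x^3+bx^2+cx+d=0: sum=-b, pairwise sum=c, product=-d.
b=-5, c=-7, d=-5
r1+r2+r3 = 5
r1r2+r1r3+r2r3 = -7
r1r2r3 = 5


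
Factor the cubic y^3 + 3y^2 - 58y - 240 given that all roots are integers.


Try integer roots (divisors of -240). y=-6: p(-6)=0.
Divide out (y + 6): quotient is y^2 - 3y - 40.
Factor the quadratic: (y + 5)(y - 8)
Result: (y + 6)(y + 5)(y - 8)


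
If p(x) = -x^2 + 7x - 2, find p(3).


Using direct substitution:
  -1 * (3)^2 = -9
  7 * (3)^1 = 21
  constant: -2
Sum = -9 + 21 - 2 = 10


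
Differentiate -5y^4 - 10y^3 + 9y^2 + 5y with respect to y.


Apply the power rule term by term:
  d/dy(-5y^4) = -20y^3
  d/dy(-10y^3) = -30y^2
  d/dy(9y^2) = 18y
  d/dy(5y) = 5
p'(y) = -20y^3 - 30y^2 + 18y + 5


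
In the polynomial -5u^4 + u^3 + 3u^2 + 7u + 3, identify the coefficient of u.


Read off the coefficient of u: 7


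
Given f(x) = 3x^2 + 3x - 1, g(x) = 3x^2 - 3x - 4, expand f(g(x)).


Substitute g(x) into f:
f(g(x)) = 3*(3x^2 - 3x - 4)^2 + 3*(3x^2 - 3x - 4) + (-1)
(3x^2 - 3x - 4)^2 = 9x^4 - 18x^3 - 15x^2 + 24x + 16
Expand and combine: 27x^4 - 54x^3 - 36x^2 + 63x + 35


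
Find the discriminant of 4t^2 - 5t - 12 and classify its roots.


D = b^2 - 4ac = (-5)^2 - 4(4)(-12) = 25 + 192 = 217
Since D > 0: two distinct irrational roots


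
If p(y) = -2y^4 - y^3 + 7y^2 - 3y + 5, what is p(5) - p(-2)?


p(5) = -1210
p(-2) = 15
p(5) - p(-2) = -1210 - 15 = -1225


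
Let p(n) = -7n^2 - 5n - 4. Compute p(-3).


Using direct substitution:
  -7 * (-3)^2 = -63
  -5 * (-3)^1 = 15
  constant: -4
Sum = -63 + 15 - 4 = -52


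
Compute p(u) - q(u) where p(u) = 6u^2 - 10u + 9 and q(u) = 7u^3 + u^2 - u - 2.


Distribute the minus sign:
  (6u^2 - 10u + 9)
- (7u^3 + u^2 - u - 2)
Negate second polynomial: -7u^3 - u^2 + u + 2
Add: -7u^3 + 5u^2 - 9u + 11


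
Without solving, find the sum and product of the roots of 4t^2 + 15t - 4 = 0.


For at^2+bt+c=0: sum = -b/a, product = c/a.
a=4, b=15, c=-4
Sum = -(15)/4 = -15/4
Product = (-4)/4 = -1


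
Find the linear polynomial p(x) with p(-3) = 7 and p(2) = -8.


p(x) = mx + b. Using p(-3)=7, p(2)=-8:
m = (7 + 8)/(-3 - 2) = 15/-5 = -3
b = 7 - m*(-3) = 7 - 9 = -2
p(x) = -3x - 2


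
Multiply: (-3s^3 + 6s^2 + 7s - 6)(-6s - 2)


Distribute each term of the first polynomial:
  (-3s^3)(-6s - 2) = 18s^4 + 6s^3
  (6s^2)(-6s - 2) = -36s^3 - 12s^2
  (7s)(-6s - 2) = -42s^2 - 14s
  (-6)(-6s - 2) = 36s + 12
Sum: 18s^4 - 30s^3 - 54s^2 + 22s + 12


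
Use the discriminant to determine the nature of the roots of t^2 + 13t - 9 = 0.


D = b^2 - 4ac = (13)^2 - 4(1)(-9) = 169 + 36 = 205
Since D > 0: two distinct irrational roots


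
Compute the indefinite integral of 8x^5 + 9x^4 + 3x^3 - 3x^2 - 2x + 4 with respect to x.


Reverse power rule on each term:
  ∫ 8x^5 dx = (4/3)x^6
  ∫ 9x^4 dx = (9/5)x^5
  ∫ 3x^3 dx = (3/4)x^4
  ∫ -3x^2 dx = -x^3
  ∫ -2x dx = -x^2
  ∫ 4 dx = 4x
F(x) = (4/3)x^6 + (9/5)x^5 + (3/4)x^4 - x^3 - x^2 + 4x + C


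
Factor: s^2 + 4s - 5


Roots satisfy r1 + r2 = -b/a = -4 and r1*r2 = c/a = -5.
So r1 = -5, r2 = 1.
s^2 + 4s - 5 = (s - r1)(s - r2) = (s + 5)(s - 1)


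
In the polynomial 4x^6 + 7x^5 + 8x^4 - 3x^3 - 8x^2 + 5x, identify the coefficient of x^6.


Read off the coefficient of x^6: 4


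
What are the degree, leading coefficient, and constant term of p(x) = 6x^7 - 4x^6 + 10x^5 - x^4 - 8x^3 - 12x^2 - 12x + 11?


Highest power of x is 7, with coefficient 6. Constant term is 11.
Degree = 7, leading coefficient = 6, constant term = 11


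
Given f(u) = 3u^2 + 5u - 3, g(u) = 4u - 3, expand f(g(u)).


Substitute g(u) into f:
f(g(u)) = 3*(4u - 3)^2 + 5*(4u - 3) + (-3)
(4u - 3)^2 = 16u^2 - 24u + 9
Expand and combine: 48u^2 - 52u + 9


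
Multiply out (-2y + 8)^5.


Expand (-2y + 8)^5 by repeated multiplication:
  (-2y + 8)^2 = 4y^2 - 32y + 64
  (-2y + 8)^3 = -8y^3 + 96y^2 - 384y + 512
  (-2y + 8)^4 = 16y^4 - 256y^3 + 1536y^2 - 4096y + 4096
= -32y^5 + 640y^4 - 5120y^3 + 20480y^2 - 40960y + 32768


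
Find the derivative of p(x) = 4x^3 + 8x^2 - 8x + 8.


Apply the power rule term by term:
  d/dx(4x^3) = 12x^2
  d/dx(8x^2) = 16x
  d/dx(-8x) = -8
  d/dx(8) = 0
p'(x) = 12x^2 + 16x - 8


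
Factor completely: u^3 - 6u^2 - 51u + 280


Try integer roots (divisors of 280). u=5: p(5)=0.
Divide out (u - 5): quotient is u^2 - u - 56.
Factor the quadratic: (u + 7)(u - 8)
Result: (u - 5)(u + 7)(u - 8)


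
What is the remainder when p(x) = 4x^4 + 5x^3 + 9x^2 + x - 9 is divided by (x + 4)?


By the Remainder Theorem, the remainder equals p(-4):
  4*(-4)^4 = 1024
  5*(-4)^3 = -320
  9*(-4)^2 = 144
  1*(-4)^1 = -4
  constant: -9
Sum: 1024 - 320 + 144 - 4 - 9 = 835


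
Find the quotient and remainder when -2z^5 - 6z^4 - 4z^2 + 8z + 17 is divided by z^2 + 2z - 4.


(-2z^5 - 6z^4 - 4z^2 + 8z + 17) / (z^2 + 2z - 4)
Step 1: -2z^3 * (z^2 + 2z - 4) = -2z^5 - 4z^4 + 8z^3; subtract.
Step 2: -2z^2 * (z^2 + 2z - 4) = -2z^4 - 4z^3 + 8z^2; subtract.
Step 3: -4z * (z^2 + 2z - 4) = -4z^3 - 8z^2 + 16z; subtract.
Step 4: -4 * (z^2 + 2z - 4) = -4z^2 - 8z + 16; subtract.
Quotient: -2z^3 - 2z^2 - 4z - 4, Remainder: 1


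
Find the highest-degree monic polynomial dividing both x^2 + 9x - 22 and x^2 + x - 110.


Factor each:
  x^2 + 9x - 22 = (x + 11)(x - 2)
  x^2 + x - 110 = (x + 11)(x - 10)
Common monic factor: x + 11


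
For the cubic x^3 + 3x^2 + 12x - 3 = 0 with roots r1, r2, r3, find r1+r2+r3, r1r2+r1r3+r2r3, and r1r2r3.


Monic cubic x^3+bx^2+cx+d=0: sum=-b, pairwise sum=c, product=-d.
b=3, c=12, d=-3
r1+r2+r3 = -3
r1r2+r1r3+r2r3 = 12
r1r2r3 = 3
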